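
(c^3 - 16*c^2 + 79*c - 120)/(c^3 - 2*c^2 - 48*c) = (c^2 - 8*c + 15)/(c*(c + 6))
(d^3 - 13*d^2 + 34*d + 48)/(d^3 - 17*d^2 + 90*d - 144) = (d + 1)/(d - 3)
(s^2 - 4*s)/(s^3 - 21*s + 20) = s/(s^2 + 4*s - 5)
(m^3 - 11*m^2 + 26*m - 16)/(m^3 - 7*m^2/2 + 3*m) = 2*(m^2 - 9*m + 8)/(m*(2*m - 3))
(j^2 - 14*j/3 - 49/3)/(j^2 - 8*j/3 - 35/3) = (j - 7)/(j - 5)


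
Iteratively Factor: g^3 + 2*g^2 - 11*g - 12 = (g + 1)*(g^2 + g - 12) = (g - 3)*(g + 1)*(g + 4)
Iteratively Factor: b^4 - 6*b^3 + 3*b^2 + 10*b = (b)*(b^3 - 6*b^2 + 3*b + 10) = b*(b - 5)*(b^2 - b - 2) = b*(b - 5)*(b + 1)*(b - 2)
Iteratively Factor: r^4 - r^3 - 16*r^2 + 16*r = (r - 4)*(r^3 + 3*r^2 - 4*r) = (r - 4)*(r - 1)*(r^2 + 4*r) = (r - 4)*(r - 1)*(r + 4)*(r)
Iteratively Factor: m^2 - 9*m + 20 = (m - 4)*(m - 5)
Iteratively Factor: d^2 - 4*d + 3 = (d - 3)*(d - 1)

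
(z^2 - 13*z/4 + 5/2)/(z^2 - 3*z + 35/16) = 4*(z - 2)/(4*z - 7)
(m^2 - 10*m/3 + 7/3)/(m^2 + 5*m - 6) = (m - 7/3)/(m + 6)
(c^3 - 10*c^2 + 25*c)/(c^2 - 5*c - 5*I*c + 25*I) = c*(c - 5)/(c - 5*I)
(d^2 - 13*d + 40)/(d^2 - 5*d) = (d - 8)/d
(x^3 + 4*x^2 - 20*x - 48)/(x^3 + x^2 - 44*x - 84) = (x - 4)/(x - 7)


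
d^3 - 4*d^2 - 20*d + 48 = (d - 6)*(d - 2)*(d + 4)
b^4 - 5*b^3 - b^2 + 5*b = b*(b - 5)*(b - 1)*(b + 1)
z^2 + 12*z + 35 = (z + 5)*(z + 7)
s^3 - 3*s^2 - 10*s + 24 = (s - 4)*(s - 2)*(s + 3)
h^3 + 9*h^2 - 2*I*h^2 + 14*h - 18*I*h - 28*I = (h + 2)*(h + 7)*(h - 2*I)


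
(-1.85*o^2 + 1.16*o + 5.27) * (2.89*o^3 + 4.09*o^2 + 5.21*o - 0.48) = -5.3465*o^5 - 4.2141*o^4 + 10.3362*o^3 + 28.4859*o^2 + 26.8999*o - 2.5296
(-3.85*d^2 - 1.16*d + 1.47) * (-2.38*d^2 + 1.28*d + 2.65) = 9.163*d^4 - 2.1672*d^3 - 15.1859*d^2 - 1.1924*d + 3.8955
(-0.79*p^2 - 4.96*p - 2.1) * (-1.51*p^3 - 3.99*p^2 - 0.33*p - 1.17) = 1.1929*p^5 + 10.6417*p^4 + 23.2221*p^3 + 10.9401*p^2 + 6.4962*p + 2.457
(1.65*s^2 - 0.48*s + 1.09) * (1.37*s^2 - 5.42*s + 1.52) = 2.2605*s^4 - 9.6006*s^3 + 6.6029*s^2 - 6.6374*s + 1.6568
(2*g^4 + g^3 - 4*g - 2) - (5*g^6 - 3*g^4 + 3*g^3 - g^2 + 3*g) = -5*g^6 + 5*g^4 - 2*g^3 + g^2 - 7*g - 2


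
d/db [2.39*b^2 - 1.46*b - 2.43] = 4.78*b - 1.46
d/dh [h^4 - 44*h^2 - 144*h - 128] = 4*h^3 - 88*h - 144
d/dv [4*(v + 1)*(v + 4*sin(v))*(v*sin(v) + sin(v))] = (4*v + 4)*(v^2*cos(v) + 3*v*sin(v) + 4*v*sin(2*v) + v*cos(v) + sin(v) - 4*sqrt(2)*cos(2*v + pi/4) + 4)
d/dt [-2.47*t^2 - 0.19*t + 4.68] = -4.94*t - 0.19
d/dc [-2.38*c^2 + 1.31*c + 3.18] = 1.31 - 4.76*c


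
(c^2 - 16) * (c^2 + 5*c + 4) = c^4 + 5*c^3 - 12*c^2 - 80*c - 64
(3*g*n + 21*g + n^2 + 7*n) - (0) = 3*g*n + 21*g + n^2 + 7*n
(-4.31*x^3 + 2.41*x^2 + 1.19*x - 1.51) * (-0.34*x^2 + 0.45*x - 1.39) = 1.4654*x^5 - 2.7589*x^4 + 6.6708*x^3 - 2.301*x^2 - 2.3336*x + 2.0989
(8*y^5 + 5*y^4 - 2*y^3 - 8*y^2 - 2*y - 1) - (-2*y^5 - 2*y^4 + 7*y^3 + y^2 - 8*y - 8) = 10*y^5 + 7*y^4 - 9*y^3 - 9*y^2 + 6*y + 7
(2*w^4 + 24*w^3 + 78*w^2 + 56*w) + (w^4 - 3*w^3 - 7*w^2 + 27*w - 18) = 3*w^4 + 21*w^3 + 71*w^2 + 83*w - 18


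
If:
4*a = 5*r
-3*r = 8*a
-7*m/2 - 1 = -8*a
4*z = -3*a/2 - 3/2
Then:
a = 0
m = -2/7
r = 0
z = -3/8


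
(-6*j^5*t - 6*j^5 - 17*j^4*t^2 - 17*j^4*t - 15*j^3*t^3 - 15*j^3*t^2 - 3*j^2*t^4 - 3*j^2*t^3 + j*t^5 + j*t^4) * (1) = -6*j^5*t - 6*j^5 - 17*j^4*t^2 - 17*j^4*t - 15*j^3*t^3 - 15*j^3*t^2 - 3*j^2*t^4 - 3*j^2*t^3 + j*t^5 + j*t^4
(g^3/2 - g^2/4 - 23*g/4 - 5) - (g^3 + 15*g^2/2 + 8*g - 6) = -g^3/2 - 31*g^2/4 - 55*g/4 + 1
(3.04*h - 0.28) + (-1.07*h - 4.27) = 1.97*h - 4.55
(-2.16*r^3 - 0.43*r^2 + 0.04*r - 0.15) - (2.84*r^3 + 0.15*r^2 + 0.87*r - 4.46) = -5.0*r^3 - 0.58*r^2 - 0.83*r + 4.31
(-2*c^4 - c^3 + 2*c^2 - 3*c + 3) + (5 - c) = -2*c^4 - c^3 + 2*c^2 - 4*c + 8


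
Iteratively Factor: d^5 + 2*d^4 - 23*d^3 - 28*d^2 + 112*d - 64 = (d - 4)*(d^4 + 6*d^3 + d^2 - 24*d + 16) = (d - 4)*(d + 4)*(d^3 + 2*d^2 - 7*d + 4) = (d - 4)*(d - 1)*(d + 4)*(d^2 + 3*d - 4) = (d - 4)*(d - 1)*(d + 4)^2*(d - 1)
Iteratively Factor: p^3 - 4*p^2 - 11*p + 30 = (p + 3)*(p^2 - 7*p + 10) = (p - 5)*(p + 3)*(p - 2)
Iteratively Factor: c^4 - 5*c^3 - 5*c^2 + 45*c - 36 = (c - 3)*(c^3 - 2*c^2 - 11*c + 12) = (c - 4)*(c - 3)*(c^2 + 2*c - 3) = (c - 4)*(c - 3)*(c + 3)*(c - 1)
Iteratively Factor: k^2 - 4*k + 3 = (k - 1)*(k - 3)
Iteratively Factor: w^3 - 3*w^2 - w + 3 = (w - 3)*(w^2 - 1) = (w - 3)*(w - 1)*(w + 1)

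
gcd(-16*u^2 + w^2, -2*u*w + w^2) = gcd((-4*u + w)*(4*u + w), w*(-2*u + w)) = 1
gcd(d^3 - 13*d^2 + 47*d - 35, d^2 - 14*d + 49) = d - 7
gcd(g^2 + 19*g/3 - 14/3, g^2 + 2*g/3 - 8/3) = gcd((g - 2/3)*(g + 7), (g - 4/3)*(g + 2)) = 1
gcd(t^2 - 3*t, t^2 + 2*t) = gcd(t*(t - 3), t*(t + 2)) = t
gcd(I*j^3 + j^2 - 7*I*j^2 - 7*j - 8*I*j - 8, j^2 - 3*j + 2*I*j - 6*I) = 1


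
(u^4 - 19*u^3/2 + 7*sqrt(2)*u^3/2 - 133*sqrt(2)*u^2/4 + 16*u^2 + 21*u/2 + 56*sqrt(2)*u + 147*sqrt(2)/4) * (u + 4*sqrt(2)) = u^5 - 19*u^4/2 + 15*sqrt(2)*u^4/2 - 285*sqrt(2)*u^3/4 + 44*u^3 - 511*u^2/2 + 120*sqrt(2)*u^2 + 315*sqrt(2)*u/4 + 448*u + 294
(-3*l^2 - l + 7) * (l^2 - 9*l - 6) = -3*l^4 + 26*l^3 + 34*l^2 - 57*l - 42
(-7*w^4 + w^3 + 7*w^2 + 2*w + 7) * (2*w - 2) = -14*w^5 + 16*w^4 + 12*w^3 - 10*w^2 + 10*w - 14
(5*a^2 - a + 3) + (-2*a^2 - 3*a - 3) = 3*a^2 - 4*a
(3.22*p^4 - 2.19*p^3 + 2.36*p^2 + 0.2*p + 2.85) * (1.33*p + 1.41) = 4.2826*p^5 + 1.6275*p^4 + 0.0508999999999999*p^3 + 3.5936*p^2 + 4.0725*p + 4.0185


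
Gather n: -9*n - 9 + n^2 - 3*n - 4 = n^2 - 12*n - 13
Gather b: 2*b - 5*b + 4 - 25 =-3*b - 21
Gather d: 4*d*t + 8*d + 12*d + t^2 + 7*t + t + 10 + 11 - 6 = d*(4*t + 20) + t^2 + 8*t + 15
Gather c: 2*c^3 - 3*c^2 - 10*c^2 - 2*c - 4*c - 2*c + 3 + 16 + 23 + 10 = 2*c^3 - 13*c^2 - 8*c + 52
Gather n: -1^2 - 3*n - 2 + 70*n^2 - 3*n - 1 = 70*n^2 - 6*n - 4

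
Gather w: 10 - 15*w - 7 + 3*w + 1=4 - 12*w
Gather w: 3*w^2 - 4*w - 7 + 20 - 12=3*w^2 - 4*w + 1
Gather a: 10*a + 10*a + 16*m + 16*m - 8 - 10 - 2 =20*a + 32*m - 20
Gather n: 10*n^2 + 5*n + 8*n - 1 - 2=10*n^2 + 13*n - 3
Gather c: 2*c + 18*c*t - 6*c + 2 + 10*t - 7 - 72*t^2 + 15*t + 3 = c*(18*t - 4) - 72*t^2 + 25*t - 2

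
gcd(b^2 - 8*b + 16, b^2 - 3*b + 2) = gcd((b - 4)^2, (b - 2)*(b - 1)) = 1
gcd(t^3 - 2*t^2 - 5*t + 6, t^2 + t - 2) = t^2 + t - 2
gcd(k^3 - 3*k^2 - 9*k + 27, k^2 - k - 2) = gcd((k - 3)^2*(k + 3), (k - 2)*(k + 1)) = 1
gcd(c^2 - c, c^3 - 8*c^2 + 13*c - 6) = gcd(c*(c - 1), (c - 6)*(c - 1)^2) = c - 1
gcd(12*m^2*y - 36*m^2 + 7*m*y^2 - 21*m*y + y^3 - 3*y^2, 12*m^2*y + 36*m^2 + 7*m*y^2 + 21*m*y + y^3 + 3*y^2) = 12*m^2 + 7*m*y + y^2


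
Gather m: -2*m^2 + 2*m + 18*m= -2*m^2 + 20*m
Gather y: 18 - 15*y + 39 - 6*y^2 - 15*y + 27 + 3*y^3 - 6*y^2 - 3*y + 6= 3*y^3 - 12*y^2 - 33*y + 90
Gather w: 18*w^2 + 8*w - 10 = 18*w^2 + 8*w - 10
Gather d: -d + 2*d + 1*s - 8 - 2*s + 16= d - s + 8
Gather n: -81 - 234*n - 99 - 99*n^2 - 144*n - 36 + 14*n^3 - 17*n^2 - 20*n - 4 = 14*n^3 - 116*n^2 - 398*n - 220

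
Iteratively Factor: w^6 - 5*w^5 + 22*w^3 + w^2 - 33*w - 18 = (w - 2)*(w^5 - 3*w^4 - 6*w^3 + 10*w^2 + 21*w + 9) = (w - 2)*(w + 1)*(w^4 - 4*w^3 - 2*w^2 + 12*w + 9) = (w - 2)*(w + 1)^2*(w^3 - 5*w^2 + 3*w + 9) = (w - 2)*(w + 1)^3*(w^2 - 6*w + 9) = (w - 3)*(w - 2)*(w + 1)^3*(w - 3)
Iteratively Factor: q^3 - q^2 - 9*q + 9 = (q - 1)*(q^2 - 9) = (q - 3)*(q - 1)*(q + 3)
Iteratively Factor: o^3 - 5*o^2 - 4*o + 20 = (o + 2)*(o^2 - 7*o + 10) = (o - 2)*(o + 2)*(o - 5)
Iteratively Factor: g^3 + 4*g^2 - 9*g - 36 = (g - 3)*(g^2 + 7*g + 12) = (g - 3)*(g + 3)*(g + 4)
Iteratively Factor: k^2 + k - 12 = (k - 3)*(k + 4)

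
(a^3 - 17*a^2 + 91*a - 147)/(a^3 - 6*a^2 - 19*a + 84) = (a - 7)/(a + 4)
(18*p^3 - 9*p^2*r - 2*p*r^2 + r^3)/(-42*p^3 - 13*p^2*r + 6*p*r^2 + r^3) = (-6*p^2 + p*r + r^2)/(14*p^2 + 9*p*r + r^2)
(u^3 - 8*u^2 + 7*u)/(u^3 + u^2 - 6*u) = (u^2 - 8*u + 7)/(u^2 + u - 6)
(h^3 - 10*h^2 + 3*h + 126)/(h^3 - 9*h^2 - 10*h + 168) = (h + 3)/(h + 4)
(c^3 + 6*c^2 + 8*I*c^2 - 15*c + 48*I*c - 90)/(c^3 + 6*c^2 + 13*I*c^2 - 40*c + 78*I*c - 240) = (c + 3*I)/(c + 8*I)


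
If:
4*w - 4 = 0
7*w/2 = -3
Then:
No Solution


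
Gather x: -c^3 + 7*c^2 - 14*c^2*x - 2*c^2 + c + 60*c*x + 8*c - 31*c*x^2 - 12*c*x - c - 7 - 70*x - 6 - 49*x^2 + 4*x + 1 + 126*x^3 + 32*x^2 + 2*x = -c^3 + 5*c^2 + 8*c + 126*x^3 + x^2*(-31*c - 17) + x*(-14*c^2 + 48*c - 64) - 12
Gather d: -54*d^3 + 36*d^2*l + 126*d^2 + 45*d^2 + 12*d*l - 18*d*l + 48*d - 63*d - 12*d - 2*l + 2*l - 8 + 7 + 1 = -54*d^3 + d^2*(36*l + 171) + d*(-6*l - 27)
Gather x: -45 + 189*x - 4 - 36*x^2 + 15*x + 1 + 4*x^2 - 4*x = -32*x^2 + 200*x - 48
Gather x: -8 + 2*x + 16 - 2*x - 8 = 0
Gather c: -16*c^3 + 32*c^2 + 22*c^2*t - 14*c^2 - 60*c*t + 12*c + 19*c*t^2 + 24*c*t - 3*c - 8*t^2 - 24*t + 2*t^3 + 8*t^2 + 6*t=-16*c^3 + c^2*(22*t + 18) + c*(19*t^2 - 36*t + 9) + 2*t^3 - 18*t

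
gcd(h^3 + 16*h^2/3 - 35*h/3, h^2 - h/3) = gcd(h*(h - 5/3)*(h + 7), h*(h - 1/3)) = h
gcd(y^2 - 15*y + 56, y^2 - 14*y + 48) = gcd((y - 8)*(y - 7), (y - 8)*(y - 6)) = y - 8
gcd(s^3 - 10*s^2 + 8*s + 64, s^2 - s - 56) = s - 8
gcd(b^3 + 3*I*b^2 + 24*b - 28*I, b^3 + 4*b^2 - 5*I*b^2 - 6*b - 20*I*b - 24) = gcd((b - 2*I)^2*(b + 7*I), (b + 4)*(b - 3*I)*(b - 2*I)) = b - 2*I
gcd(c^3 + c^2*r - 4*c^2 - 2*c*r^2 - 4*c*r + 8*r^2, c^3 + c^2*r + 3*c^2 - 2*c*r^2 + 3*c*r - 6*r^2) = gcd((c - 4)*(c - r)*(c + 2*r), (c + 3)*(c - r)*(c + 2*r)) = -c^2 - c*r + 2*r^2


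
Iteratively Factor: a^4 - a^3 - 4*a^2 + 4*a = (a)*(a^3 - a^2 - 4*a + 4) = a*(a - 1)*(a^2 - 4) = a*(a - 1)*(a + 2)*(a - 2)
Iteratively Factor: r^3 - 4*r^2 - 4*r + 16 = (r - 2)*(r^2 - 2*r - 8) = (r - 4)*(r - 2)*(r + 2)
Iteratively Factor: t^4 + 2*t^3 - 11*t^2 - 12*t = (t + 4)*(t^3 - 2*t^2 - 3*t) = t*(t + 4)*(t^2 - 2*t - 3) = t*(t + 1)*(t + 4)*(t - 3)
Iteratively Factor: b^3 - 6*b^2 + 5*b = (b - 5)*(b^2 - b) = b*(b - 5)*(b - 1)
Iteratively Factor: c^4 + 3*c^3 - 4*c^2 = (c)*(c^3 + 3*c^2 - 4*c) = c*(c + 4)*(c^2 - c) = c^2*(c + 4)*(c - 1)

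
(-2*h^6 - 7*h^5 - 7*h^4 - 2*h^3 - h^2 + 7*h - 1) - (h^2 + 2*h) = -2*h^6 - 7*h^5 - 7*h^4 - 2*h^3 - 2*h^2 + 5*h - 1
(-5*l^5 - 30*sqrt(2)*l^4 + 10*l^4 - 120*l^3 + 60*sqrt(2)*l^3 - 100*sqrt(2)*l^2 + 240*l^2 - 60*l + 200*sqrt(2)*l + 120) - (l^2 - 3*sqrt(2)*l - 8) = -5*l^5 - 30*sqrt(2)*l^4 + 10*l^4 - 120*l^3 + 60*sqrt(2)*l^3 - 100*sqrt(2)*l^2 + 239*l^2 - 60*l + 203*sqrt(2)*l + 128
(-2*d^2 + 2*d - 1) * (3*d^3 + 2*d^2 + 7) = -6*d^5 + 2*d^4 + d^3 - 16*d^2 + 14*d - 7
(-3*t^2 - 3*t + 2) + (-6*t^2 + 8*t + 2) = -9*t^2 + 5*t + 4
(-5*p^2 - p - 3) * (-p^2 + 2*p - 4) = 5*p^4 - 9*p^3 + 21*p^2 - 2*p + 12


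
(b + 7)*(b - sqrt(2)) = b^2 - sqrt(2)*b + 7*b - 7*sqrt(2)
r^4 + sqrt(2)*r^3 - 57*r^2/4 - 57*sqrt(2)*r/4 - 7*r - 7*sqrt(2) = (r - 4)*(r + 1/2)*(r + 7/2)*(r + sqrt(2))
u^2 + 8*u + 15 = (u + 3)*(u + 5)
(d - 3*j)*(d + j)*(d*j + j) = d^3*j - 2*d^2*j^2 + d^2*j - 3*d*j^3 - 2*d*j^2 - 3*j^3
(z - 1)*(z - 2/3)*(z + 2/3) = z^3 - z^2 - 4*z/9 + 4/9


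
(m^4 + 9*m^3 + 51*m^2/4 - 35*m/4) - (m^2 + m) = m^4 + 9*m^3 + 47*m^2/4 - 39*m/4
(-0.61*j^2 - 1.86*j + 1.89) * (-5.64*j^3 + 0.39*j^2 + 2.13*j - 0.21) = 3.4404*j^5 + 10.2525*j^4 - 12.6843*j^3 - 3.0966*j^2 + 4.4163*j - 0.3969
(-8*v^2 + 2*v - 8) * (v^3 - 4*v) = -8*v^5 + 2*v^4 + 24*v^3 - 8*v^2 + 32*v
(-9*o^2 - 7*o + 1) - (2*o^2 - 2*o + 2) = -11*o^2 - 5*o - 1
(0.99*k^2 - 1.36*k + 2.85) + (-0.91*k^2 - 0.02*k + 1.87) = 0.08*k^2 - 1.38*k + 4.72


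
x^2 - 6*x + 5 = (x - 5)*(x - 1)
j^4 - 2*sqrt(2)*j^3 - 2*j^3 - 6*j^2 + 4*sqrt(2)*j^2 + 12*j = j*(j - 2)*(j - 3*sqrt(2))*(j + sqrt(2))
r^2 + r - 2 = (r - 1)*(r + 2)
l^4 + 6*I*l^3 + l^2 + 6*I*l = l*(l - I)*(l + I)*(l + 6*I)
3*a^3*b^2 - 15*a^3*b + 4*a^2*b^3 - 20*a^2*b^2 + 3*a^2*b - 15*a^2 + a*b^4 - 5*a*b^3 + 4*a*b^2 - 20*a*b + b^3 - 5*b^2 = (a + b)*(3*a + b)*(b - 5)*(a*b + 1)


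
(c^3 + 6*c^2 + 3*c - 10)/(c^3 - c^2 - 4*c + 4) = (c + 5)/(c - 2)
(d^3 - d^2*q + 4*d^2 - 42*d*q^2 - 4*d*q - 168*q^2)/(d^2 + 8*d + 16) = (d^2 - d*q - 42*q^2)/(d + 4)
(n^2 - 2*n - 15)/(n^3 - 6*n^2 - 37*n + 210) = (n + 3)/(n^2 - n - 42)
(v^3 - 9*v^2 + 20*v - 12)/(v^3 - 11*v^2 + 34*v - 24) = (v - 2)/(v - 4)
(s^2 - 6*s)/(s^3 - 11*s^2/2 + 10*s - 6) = 2*s*(s - 6)/(2*s^3 - 11*s^2 + 20*s - 12)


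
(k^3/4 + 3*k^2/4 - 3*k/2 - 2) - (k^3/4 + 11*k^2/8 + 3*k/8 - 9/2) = -5*k^2/8 - 15*k/8 + 5/2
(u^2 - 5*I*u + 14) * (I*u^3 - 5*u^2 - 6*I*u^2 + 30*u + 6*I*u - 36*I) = I*u^5 - 6*I*u^4 + 45*I*u^3 - 40*u^2 - 270*I*u^2 + 240*u + 84*I*u - 504*I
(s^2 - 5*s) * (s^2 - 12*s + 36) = s^4 - 17*s^3 + 96*s^2 - 180*s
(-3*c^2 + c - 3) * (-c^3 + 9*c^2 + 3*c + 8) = 3*c^5 - 28*c^4 + 3*c^3 - 48*c^2 - c - 24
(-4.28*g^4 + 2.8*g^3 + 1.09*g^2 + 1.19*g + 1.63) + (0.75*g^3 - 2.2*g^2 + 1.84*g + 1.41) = -4.28*g^4 + 3.55*g^3 - 1.11*g^2 + 3.03*g + 3.04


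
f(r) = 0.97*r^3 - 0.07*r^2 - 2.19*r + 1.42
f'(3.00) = 23.58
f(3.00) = 20.41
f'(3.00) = 23.58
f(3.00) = 20.41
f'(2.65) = 17.87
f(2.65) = 13.18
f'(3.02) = 23.93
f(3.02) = 20.89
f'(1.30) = 2.55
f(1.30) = 0.59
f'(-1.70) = 6.46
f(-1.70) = 0.18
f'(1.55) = 4.58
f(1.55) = 1.47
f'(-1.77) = 7.17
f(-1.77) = -0.30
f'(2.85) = 21.05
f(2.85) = 17.06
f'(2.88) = 21.54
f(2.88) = 17.70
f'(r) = 2.91*r^2 - 0.14*r - 2.19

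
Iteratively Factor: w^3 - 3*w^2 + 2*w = (w - 1)*(w^2 - 2*w) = (w - 2)*(w - 1)*(w)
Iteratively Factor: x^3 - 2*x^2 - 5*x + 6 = (x + 2)*(x^2 - 4*x + 3) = (x - 3)*(x + 2)*(x - 1)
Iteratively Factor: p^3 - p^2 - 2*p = (p + 1)*(p^2 - 2*p) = p*(p + 1)*(p - 2)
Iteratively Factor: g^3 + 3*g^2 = (g)*(g^2 + 3*g) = g^2*(g + 3)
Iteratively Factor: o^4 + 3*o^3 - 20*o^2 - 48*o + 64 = (o + 4)*(o^3 - o^2 - 16*o + 16) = (o + 4)^2*(o^2 - 5*o + 4) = (o - 4)*(o + 4)^2*(o - 1)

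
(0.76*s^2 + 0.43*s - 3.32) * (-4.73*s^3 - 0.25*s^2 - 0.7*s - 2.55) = -3.5948*s^5 - 2.2239*s^4 + 15.0641*s^3 - 1.409*s^2 + 1.2275*s + 8.466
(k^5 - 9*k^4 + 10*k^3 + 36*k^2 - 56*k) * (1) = k^5 - 9*k^4 + 10*k^3 + 36*k^2 - 56*k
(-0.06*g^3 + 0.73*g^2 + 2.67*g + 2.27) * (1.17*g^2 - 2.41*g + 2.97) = -0.0702*g^5 + 0.9987*g^4 + 1.1864*g^3 - 1.6107*g^2 + 2.4592*g + 6.7419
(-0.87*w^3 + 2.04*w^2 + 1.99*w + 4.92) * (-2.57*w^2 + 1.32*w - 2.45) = 2.2359*w^5 - 6.3912*w^4 - 0.29*w^3 - 15.0156*w^2 + 1.6189*w - 12.054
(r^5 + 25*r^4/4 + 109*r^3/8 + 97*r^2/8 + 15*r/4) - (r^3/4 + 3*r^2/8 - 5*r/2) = r^5 + 25*r^4/4 + 107*r^3/8 + 47*r^2/4 + 25*r/4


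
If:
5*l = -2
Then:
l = -2/5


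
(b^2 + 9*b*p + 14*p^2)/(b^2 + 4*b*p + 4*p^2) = (b + 7*p)/(b + 2*p)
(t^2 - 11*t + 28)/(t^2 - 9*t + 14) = (t - 4)/(t - 2)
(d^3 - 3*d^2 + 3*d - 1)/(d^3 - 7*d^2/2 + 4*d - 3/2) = 2*(d - 1)/(2*d - 3)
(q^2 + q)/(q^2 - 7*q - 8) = q/(q - 8)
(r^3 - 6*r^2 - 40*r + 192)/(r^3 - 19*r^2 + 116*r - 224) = (r + 6)/(r - 7)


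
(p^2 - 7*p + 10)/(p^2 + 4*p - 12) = (p - 5)/(p + 6)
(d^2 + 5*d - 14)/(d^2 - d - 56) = (d - 2)/(d - 8)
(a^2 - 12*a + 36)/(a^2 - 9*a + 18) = (a - 6)/(a - 3)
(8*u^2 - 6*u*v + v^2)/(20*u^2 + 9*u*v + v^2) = (8*u^2 - 6*u*v + v^2)/(20*u^2 + 9*u*v + v^2)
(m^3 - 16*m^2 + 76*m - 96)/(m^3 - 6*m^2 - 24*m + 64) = (m - 6)/(m + 4)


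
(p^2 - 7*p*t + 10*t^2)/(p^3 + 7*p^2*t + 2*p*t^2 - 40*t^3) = (p - 5*t)/(p^2 + 9*p*t + 20*t^2)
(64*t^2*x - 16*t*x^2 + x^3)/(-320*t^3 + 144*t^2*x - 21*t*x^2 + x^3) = x/(-5*t + x)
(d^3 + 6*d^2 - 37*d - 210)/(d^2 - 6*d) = d + 12 + 35/d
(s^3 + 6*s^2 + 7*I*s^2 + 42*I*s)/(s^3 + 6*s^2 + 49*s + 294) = s/(s - 7*I)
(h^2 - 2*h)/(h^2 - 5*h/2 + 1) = 2*h/(2*h - 1)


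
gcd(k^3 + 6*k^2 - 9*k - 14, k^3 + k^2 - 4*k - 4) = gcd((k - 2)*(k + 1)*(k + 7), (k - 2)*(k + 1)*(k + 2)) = k^2 - k - 2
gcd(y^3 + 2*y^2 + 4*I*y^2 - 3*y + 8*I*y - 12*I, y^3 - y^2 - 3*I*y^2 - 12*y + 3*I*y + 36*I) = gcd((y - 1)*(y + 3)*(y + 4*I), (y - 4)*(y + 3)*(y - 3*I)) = y + 3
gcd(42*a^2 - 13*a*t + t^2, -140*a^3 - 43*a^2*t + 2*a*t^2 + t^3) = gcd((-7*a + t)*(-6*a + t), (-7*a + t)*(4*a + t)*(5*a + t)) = -7*a + t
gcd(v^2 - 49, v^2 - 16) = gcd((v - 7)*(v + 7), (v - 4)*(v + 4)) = 1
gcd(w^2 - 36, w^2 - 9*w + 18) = w - 6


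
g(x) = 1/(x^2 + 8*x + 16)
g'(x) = (-2*x - 8)/(x^2 + 8*x + 16)^2 = 2*(-x - 4)/(x^2 + 8*x + 16)^2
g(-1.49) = 0.16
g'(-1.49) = -0.13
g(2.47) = 0.02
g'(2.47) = -0.01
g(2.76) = 0.02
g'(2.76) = -0.01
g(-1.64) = 0.18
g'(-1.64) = -0.15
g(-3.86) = 51.02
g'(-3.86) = -728.86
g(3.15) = 0.02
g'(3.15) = -0.01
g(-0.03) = 0.06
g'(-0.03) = -0.03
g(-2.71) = 0.60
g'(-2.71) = -0.93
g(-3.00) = 1.00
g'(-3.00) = -2.00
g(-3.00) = 1.00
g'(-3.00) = -2.00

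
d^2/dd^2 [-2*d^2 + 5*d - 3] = -4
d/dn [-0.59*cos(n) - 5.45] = 0.59*sin(n)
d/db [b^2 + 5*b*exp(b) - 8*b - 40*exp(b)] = 5*b*exp(b) + 2*b - 35*exp(b) - 8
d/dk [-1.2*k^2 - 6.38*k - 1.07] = -2.4*k - 6.38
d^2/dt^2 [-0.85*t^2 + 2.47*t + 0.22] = -1.70000000000000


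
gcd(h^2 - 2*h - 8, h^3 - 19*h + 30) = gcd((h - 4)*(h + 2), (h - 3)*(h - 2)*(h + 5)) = 1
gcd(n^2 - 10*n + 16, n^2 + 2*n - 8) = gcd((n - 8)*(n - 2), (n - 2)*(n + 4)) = n - 2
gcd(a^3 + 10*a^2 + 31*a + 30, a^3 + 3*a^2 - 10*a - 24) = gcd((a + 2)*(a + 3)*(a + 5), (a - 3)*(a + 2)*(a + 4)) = a + 2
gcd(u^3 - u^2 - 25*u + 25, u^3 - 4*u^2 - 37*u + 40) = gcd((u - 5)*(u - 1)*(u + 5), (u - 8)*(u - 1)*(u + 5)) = u^2 + 4*u - 5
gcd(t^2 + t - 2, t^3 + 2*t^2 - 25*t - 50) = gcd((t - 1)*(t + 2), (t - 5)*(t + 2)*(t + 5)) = t + 2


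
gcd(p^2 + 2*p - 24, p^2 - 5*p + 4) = p - 4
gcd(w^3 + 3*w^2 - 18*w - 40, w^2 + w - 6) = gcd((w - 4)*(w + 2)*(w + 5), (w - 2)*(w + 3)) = 1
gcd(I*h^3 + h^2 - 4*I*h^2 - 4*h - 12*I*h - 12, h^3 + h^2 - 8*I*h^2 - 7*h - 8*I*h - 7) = h - I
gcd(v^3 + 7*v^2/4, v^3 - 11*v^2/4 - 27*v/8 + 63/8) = v + 7/4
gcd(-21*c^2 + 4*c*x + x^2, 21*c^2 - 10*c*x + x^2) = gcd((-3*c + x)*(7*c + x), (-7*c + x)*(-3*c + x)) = -3*c + x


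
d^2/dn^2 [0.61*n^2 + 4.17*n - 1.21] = 1.22000000000000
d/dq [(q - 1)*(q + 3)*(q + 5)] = 3*q^2 + 14*q + 7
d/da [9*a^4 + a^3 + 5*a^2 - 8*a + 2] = 36*a^3 + 3*a^2 + 10*a - 8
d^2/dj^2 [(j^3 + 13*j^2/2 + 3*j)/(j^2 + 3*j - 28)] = (41*j^3 + 588*j^2 + 5208*j + 10696)/(j^6 + 9*j^5 - 57*j^4 - 477*j^3 + 1596*j^2 + 7056*j - 21952)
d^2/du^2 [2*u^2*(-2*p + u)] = -8*p + 12*u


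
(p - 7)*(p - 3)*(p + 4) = p^3 - 6*p^2 - 19*p + 84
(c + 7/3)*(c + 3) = c^2 + 16*c/3 + 7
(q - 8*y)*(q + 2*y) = q^2 - 6*q*y - 16*y^2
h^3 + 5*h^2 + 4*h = h*(h + 1)*(h + 4)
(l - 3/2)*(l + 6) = l^2 + 9*l/2 - 9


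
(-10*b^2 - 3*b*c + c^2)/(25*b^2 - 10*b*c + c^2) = (-2*b - c)/(5*b - c)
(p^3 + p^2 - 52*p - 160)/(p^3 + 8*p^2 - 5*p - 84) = (p^2 - 3*p - 40)/(p^2 + 4*p - 21)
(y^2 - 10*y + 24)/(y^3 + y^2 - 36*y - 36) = (y - 4)/(y^2 + 7*y + 6)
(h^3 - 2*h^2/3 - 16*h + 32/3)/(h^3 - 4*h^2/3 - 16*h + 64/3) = (3*h - 2)/(3*h - 4)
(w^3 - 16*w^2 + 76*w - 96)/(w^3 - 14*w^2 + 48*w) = (w - 2)/w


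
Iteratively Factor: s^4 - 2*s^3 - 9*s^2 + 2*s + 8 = (s + 1)*(s^3 - 3*s^2 - 6*s + 8) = (s - 4)*(s + 1)*(s^2 + s - 2) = (s - 4)*(s + 1)*(s + 2)*(s - 1)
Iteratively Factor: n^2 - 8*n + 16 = (n - 4)*(n - 4)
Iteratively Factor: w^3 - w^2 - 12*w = (w + 3)*(w^2 - 4*w) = w*(w + 3)*(w - 4)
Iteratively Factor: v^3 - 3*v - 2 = (v + 1)*(v^2 - v - 2) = (v + 1)^2*(v - 2)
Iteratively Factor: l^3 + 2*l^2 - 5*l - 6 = (l + 1)*(l^2 + l - 6) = (l + 1)*(l + 3)*(l - 2)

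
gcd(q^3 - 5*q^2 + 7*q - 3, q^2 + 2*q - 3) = q - 1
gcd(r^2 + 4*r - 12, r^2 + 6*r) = r + 6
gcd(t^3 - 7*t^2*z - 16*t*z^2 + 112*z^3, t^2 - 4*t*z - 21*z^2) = -t + 7*z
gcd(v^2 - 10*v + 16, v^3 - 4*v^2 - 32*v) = v - 8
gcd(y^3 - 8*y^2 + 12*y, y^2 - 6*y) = y^2 - 6*y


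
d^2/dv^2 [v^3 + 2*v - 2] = 6*v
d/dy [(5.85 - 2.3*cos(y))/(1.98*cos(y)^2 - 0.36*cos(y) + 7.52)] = (-4.554*cos(y)^2 + 23.166*cos(y) + 15.19)*sin(y)/(3.9204*cos(y)^4 - 1.4256*cos(y)^3 + 29.9088*cos(y)^2 - 5.4144*cos(y) + 56.5504)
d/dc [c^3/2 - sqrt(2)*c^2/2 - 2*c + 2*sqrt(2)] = 3*c^2/2 - sqrt(2)*c - 2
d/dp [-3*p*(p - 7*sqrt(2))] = -6*p + 21*sqrt(2)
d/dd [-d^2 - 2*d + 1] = -2*d - 2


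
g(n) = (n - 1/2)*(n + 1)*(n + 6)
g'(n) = (n - 1/2)*(n + 1) + (n - 1/2)*(n + 6) + (n + 1)*(n + 6)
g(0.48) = -0.19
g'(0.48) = 9.43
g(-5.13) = 20.23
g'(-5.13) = 14.76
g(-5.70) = 8.74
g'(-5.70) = 25.87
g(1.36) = 14.94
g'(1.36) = 25.73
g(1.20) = 11.09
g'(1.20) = 22.42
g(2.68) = 69.63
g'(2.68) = 58.89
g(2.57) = 63.33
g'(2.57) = 55.72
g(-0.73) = -1.75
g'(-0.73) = -5.39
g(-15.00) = -1953.00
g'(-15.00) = 482.50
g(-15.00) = -1953.00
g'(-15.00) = 482.50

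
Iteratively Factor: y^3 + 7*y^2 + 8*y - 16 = (y + 4)*(y^2 + 3*y - 4) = (y - 1)*(y + 4)*(y + 4)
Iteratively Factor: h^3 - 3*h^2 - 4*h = (h - 4)*(h^2 + h) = (h - 4)*(h + 1)*(h)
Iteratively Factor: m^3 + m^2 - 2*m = (m)*(m^2 + m - 2) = m*(m - 1)*(m + 2)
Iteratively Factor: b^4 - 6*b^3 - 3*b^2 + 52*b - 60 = (b + 3)*(b^3 - 9*b^2 + 24*b - 20) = (b - 2)*(b + 3)*(b^2 - 7*b + 10) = (b - 5)*(b - 2)*(b + 3)*(b - 2)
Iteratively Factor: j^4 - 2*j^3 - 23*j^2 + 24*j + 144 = (j + 3)*(j^3 - 5*j^2 - 8*j + 48) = (j - 4)*(j + 3)*(j^2 - j - 12) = (j - 4)*(j + 3)^2*(j - 4)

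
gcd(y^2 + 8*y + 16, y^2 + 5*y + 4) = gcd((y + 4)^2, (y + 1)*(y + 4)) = y + 4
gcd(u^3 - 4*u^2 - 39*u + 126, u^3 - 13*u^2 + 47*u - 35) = u - 7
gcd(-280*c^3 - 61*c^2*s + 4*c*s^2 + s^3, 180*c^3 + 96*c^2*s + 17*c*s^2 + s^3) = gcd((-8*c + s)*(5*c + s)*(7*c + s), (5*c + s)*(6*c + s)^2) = 5*c + s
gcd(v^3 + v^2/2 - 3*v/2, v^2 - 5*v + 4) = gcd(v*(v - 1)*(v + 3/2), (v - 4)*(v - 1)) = v - 1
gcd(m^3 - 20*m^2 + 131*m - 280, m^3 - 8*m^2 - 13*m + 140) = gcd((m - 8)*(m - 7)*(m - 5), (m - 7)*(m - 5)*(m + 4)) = m^2 - 12*m + 35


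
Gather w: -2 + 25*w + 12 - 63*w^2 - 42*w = -63*w^2 - 17*w + 10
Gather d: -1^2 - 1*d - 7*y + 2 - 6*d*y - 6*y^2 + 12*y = d*(-6*y - 1) - 6*y^2 + 5*y + 1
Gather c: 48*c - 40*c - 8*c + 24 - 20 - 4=0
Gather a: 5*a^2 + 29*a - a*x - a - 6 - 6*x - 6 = 5*a^2 + a*(28 - x) - 6*x - 12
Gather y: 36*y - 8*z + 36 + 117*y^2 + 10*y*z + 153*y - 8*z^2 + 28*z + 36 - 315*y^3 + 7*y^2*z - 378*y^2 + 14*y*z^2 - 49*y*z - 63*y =-315*y^3 + y^2*(7*z - 261) + y*(14*z^2 - 39*z + 126) - 8*z^2 + 20*z + 72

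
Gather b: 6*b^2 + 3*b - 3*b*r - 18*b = 6*b^2 + b*(-3*r - 15)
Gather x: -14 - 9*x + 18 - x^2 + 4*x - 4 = -x^2 - 5*x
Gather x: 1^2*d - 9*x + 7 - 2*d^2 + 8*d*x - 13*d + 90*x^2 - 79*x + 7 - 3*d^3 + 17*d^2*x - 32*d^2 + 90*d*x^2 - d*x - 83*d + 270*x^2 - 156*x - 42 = -3*d^3 - 34*d^2 - 95*d + x^2*(90*d + 360) + x*(17*d^2 + 7*d - 244) - 28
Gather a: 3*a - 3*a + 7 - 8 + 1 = 0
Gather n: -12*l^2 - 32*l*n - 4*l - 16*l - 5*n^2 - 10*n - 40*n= -12*l^2 - 20*l - 5*n^2 + n*(-32*l - 50)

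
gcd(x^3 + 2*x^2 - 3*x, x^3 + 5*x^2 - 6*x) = x^2 - x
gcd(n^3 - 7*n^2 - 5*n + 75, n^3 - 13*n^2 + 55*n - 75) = n^2 - 10*n + 25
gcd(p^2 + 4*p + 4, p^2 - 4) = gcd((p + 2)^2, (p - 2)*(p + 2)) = p + 2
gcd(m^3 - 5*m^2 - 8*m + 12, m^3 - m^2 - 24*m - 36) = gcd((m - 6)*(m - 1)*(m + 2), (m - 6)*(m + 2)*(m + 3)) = m^2 - 4*m - 12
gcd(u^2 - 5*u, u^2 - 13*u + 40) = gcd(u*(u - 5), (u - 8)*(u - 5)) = u - 5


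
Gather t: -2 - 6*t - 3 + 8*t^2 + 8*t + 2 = 8*t^2 + 2*t - 3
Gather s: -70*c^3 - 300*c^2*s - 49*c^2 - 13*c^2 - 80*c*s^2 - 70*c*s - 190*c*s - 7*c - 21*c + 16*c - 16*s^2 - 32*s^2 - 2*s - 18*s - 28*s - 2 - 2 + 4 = -70*c^3 - 62*c^2 - 12*c + s^2*(-80*c - 48) + s*(-300*c^2 - 260*c - 48)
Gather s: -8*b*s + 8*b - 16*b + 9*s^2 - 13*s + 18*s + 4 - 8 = -8*b + 9*s^2 + s*(5 - 8*b) - 4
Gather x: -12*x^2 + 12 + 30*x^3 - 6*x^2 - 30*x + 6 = 30*x^3 - 18*x^2 - 30*x + 18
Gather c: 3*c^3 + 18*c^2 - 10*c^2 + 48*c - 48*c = 3*c^3 + 8*c^2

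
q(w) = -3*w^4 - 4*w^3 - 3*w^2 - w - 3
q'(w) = -12*w^3 - 12*w^2 - 6*w - 1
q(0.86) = -10.26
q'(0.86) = -22.67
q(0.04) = -3.05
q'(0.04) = -1.26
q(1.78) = -66.96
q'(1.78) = -117.38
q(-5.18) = -1682.28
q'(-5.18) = 1375.99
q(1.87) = -78.20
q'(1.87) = -132.65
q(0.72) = -7.57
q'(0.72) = -16.02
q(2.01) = -98.58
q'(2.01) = -158.99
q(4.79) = -2095.53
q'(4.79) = -1623.90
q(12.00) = -69567.00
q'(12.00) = -22537.00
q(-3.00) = -162.00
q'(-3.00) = 233.00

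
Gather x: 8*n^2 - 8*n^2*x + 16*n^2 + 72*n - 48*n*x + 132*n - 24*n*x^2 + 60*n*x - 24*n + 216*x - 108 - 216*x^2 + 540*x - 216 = 24*n^2 + 180*n + x^2*(-24*n - 216) + x*(-8*n^2 + 12*n + 756) - 324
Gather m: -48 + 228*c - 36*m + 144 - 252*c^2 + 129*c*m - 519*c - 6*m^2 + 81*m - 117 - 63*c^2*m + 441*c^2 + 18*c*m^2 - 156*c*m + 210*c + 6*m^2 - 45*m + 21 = 189*c^2 + 18*c*m^2 - 81*c + m*(-63*c^2 - 27*c)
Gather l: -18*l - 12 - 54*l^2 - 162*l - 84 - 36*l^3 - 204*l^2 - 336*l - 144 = -36*l^3 - 258*l^2 - 516*l - 240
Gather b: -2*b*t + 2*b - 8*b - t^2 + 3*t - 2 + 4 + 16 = b*(-2*t - 6) - t^2 + 3*t + 18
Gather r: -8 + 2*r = 2*r - 8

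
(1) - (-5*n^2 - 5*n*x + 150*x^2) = 5*n^2 + 5*n*x - 150*x^2 + 1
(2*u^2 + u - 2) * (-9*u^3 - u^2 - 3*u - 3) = -18*u^5 - 11*u^4 + 11*u^3 - 7*u^2 + 3*u + 6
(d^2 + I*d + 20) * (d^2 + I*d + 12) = d^4 + 2*I*d^3 + 31*d^2 + 32*I*d + 240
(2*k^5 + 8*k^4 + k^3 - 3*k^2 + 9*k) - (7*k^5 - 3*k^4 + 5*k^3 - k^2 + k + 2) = -5*k^5 + 11*k^4 - 4*k^3 - 2*k^2 + 8*k - 2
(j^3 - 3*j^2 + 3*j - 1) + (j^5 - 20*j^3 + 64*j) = j^5 - 19*j^3 - 3*j^2 + 67*j - 1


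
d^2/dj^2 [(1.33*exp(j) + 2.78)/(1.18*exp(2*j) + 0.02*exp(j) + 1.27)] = (1.851892*exp(4*j) + 15.4521*exp(3*j) - 11.762004*exp(2*j) - 16.697102*exp(j) + 2.074545)*exp(j)/(1.643032*exp(6*j) + 0.083544*exp(5*j) + 5.30646*exp(4*j) + 0.17984*exp(3*j) + 5.71119*exp(2*j) + 0.096774*exp(j) + 2.048383)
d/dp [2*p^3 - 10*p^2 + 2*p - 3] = 6*p^2 - 20*p + 2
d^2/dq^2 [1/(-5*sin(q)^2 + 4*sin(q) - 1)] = 2*(50*sin(q)^4 - 30*sin(q)^3 - 77*sin(q)^2 + 62*sin(q) - 11)/(5*sin(q)^2 - 4*sin(q) + 1)^3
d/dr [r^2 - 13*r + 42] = 2*r - 13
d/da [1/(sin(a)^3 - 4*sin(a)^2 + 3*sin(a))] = (-3*cos(a) + 8/tan(a) - 3*cos(a)/sin(a)^2)/((sin(a) - 3)^2*(sin(a) - 1)^2)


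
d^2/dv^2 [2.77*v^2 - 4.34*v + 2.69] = 5.54000000000000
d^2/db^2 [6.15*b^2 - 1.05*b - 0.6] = 12.3000000000000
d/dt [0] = 0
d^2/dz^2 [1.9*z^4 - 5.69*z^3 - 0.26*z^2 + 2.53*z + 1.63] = 22.8*z^2 - 34.14*z - 0.52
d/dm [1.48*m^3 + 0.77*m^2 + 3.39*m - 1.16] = 4.44*m^2 + 1.54*m + 3.39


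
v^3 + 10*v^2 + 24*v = v*(v + 4)*(v + 6)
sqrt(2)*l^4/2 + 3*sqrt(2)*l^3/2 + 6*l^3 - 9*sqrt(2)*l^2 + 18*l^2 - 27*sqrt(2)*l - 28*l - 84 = (l + 3)*(l - 2*sqrt(2))*(l + 7*sqrt(2))*(sqrt(2)*l/2 + 1)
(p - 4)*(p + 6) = p^2 + 2*p - 24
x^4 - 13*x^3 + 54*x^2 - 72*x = x*(x - 6)*(x - 4)*(x - 3)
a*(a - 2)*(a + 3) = a^3 + a^2 - 6*a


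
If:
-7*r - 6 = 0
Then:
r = -6/7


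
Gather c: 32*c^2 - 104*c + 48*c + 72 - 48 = 32*c^2 - 56*c + 24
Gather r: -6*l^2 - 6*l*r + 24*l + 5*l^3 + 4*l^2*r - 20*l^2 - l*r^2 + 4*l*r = 5*l^3 - 26*l^2 - l*r^2 + 24*l + r*(4*l^2 - 2*l)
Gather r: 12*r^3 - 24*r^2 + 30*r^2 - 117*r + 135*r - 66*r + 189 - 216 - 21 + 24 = 12*r^3 + 6*r^2 - 48*r - 24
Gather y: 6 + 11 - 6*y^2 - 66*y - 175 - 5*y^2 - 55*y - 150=-11*y^2 - 121*y - 308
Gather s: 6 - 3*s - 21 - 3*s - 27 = -6*s - 42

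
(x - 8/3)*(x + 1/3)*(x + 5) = x^3 + 8*x^2/3 - 113*x/9 - 40/9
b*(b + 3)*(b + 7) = b^3 + 10*b^2 + 21*b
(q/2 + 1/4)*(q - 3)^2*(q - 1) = q^4/2 - 13*q^3/4 + 23*q^2/4 - 3*q/4 - 9/4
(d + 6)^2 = d^2 + 12*d + 36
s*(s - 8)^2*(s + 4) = s^4 - 12*s^3 + 256*s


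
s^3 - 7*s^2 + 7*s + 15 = (s - 5)*(s - 3)*(s + 1)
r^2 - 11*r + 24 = (r - 8)*(r - 3)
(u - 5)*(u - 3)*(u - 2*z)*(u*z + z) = u^4*z - 2*u^3*z^2 - 7*u^3*z + 14*u^2*z^2 + 7*u^2*z - 14*u*z^2 + 15*u*z - 30*z^2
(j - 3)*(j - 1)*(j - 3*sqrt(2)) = j^3 - 3*sqrt(2)*j^2 - 4*j^2 + 3*j + 12*sqrt(2)*j - 9*sqrt(2)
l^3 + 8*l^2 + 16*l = l*(l + 4)^2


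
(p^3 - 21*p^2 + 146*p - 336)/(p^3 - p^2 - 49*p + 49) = (p^2 - 14*p + 48)/(p^2 + 6*p - 7)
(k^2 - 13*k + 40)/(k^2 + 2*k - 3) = (k^2 - 13*k + 40)/(k^2 + 2*k - 3)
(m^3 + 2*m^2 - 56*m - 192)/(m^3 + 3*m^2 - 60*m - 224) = (m + 6)/(m + 7)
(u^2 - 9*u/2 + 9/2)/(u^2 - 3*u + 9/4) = 2*(u - 3)/(2*u - 3)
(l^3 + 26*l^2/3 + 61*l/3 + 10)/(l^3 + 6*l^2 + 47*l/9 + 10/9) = 3*(l + 3)/(3*l + 1)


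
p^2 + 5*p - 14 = (p - 2)*(p + 7)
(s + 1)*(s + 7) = s^2 + 8*s + 7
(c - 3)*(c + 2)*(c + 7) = c^3 + 6*c^2 - 13*c - 42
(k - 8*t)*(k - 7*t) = k^2 - 15*k*t + 56*t^2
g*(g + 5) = g^2 + 5*g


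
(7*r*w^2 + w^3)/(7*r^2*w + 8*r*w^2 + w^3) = w/(r + w)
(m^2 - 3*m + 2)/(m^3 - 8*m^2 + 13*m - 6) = (m - 2)/(m^2 - 7*m + 6)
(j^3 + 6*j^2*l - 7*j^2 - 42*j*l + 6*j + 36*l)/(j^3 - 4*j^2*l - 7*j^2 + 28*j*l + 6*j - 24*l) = (j + 6*l)/(j - 4*l)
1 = 1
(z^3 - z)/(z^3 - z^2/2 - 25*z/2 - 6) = 2*z*(1 - z^2)/(-2*z^3 + z^2 + 25*z + 12)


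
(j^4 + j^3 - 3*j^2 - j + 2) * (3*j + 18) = 3*j^5 + 21*j^4 + 9*j^3 - 57*j^2 - 12*j + 36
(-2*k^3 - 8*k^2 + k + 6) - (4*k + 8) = -2*k^3 - 8*k^2 - 3*k - 2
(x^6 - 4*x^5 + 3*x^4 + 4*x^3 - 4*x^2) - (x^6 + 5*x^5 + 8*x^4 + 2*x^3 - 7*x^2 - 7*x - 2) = -9*x^5 - 5*x^4 + 2*x^3 + 3*x^2 + 7*x + 2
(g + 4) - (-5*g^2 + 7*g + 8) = 5*g^2 - 6*g - 4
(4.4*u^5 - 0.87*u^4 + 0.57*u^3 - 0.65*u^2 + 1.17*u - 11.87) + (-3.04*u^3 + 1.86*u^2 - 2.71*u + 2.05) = 4.4*u^5 - 0.87*u^4 - 2.47*u^3 + 1.21*u^2 - 1.54*u - 9.82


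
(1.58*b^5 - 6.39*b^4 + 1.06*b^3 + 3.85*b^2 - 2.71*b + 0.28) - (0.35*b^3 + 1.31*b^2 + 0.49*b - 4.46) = 1.58*b^5 - 6.39*b^4 + 0.71*b^3 + 2.54*b^2 - 3.2*b + 4.74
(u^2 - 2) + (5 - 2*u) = u^2 - 2*u + 3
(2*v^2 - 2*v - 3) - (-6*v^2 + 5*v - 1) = 8*v^2 - 7*v - 2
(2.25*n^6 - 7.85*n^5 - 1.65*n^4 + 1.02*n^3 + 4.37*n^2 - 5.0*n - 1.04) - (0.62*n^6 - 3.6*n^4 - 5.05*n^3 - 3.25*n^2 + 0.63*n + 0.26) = 1.63*n^6 - 7.85*n^5 + 1.95*n^4 + 6.07*n^3 + 7.62*n^2 - 5.63*n - 1.3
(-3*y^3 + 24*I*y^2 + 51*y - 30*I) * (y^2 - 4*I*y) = -3*y^5 + 36*I*y^4 + 147*y^3 - 234*I*y^2 - 120*y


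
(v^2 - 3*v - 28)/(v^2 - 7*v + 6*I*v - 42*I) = (v + 4)/(v + 6*I)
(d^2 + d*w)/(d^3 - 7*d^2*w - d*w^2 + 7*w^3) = d/(d^2 - 8*d*w + 7*w^2)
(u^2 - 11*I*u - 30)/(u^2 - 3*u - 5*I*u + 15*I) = (u - 6*I)/(u - 3)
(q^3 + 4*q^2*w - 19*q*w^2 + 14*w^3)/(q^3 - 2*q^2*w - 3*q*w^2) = (-q^3 - 4*q^2*w + 19*q*w^2 - 14*w^3)/(q*(-q^2 + 2*q*w + 3*w^2))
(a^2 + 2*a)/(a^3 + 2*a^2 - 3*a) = (a + 2)/(a^2 + 2*a - 3)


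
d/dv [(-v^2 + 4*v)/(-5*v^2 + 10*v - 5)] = 2*(v + 2)/(5*(v^3 - 3*v^2 + 3*v - 1))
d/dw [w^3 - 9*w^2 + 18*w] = 3*w^2 - 18*w + 18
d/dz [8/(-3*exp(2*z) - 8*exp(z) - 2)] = (48*exp(z) + 64)*exp(z)/(3*exp(2*z) + 8*exp(z) + 2)^2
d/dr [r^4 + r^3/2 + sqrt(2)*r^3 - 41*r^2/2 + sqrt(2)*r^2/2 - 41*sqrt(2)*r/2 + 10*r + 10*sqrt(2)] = 4*r^3 + 3*r^2/2 + 3*sqrt(2)*r^2 - 41*r + sqrt(2)*r - 41*sqrt(2)/2 + 10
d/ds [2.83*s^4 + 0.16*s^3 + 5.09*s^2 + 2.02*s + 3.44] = 11.32*s^3 + 0.48*s^2 + 10.18*s + 2.02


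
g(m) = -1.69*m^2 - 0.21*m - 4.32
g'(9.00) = -30.63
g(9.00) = -143.10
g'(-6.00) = 20.07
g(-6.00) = -63.90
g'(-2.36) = 7.77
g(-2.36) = -13.24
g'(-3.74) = 12.43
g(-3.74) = -27.17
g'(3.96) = -13.59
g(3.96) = -31.65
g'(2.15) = -7.48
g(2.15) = -12.58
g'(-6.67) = 22.33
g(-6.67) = -78.11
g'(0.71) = -2.61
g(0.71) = -5.32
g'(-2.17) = 7.12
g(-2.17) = -11.82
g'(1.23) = -4.37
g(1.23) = -7.14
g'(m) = -3.38*m - 0.21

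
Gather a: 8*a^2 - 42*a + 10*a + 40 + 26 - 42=8*a^2 - 32*a + 24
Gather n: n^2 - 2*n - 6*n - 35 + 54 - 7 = n^2 - 8*n + 12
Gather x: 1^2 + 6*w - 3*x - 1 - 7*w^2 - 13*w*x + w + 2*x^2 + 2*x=-7*w^2 + 7*w + 2*x^2 + x*(-13*w - 1)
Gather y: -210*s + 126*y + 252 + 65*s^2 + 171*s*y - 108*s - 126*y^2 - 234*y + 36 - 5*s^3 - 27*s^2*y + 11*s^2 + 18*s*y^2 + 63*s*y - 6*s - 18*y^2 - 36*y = -5*s^3 + 76*s^2 - 324*s + y^2*(18*s - 144) + y*(-27*s^2 + 234*s - 144) + 288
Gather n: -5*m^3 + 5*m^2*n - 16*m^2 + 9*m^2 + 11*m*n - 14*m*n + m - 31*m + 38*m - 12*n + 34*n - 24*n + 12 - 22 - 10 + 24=-5*m^3 - 7*m^2 + 8*m + n*(5*m^2 - 3*m - 2) + 4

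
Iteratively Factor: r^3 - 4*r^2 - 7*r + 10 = (r - 1)*(r^2 - 3*r - 10) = (r - 5)*(r - 1)*(r + 2)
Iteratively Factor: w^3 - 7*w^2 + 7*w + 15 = (w - 3)*(w^2 - 4*w - 5) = (w - 3)*(w + 1)*(w - 5)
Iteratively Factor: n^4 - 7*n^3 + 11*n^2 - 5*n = (n - 5)*(n^3 - 2*n^2 + n) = (n - 5)*(n - 1)*(n^2 - n) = n*(n - 5)*(n - 1)*(n - 1)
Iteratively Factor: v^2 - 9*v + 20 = (v - 5)*(v - 4)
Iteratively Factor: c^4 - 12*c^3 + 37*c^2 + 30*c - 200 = (c + 2)*(c^3 - 14*c^2 + 65*c - 100) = (c - 5)*(c + 2)*(c^2 - 9*c + 20) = (c - 5)*(c - 4)*(c + 2)*(c - 5)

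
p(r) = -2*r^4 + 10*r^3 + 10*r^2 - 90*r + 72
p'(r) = -8*r^3 + 30*r^2 + 20*r - 90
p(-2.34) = 149.26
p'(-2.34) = 129.97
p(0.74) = 14.33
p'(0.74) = -62.01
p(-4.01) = -568.25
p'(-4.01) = 828.05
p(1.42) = -15.13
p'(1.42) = -24.01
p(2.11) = -19.08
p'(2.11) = 10.61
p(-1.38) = 181.71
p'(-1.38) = -39.44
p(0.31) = 45.34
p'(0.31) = -81.16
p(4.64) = -58.38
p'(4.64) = -150.49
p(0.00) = 72.00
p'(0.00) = -90.00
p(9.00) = -5760.00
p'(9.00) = -3312.00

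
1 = 1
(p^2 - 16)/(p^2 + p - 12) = (p - 4)/(p - 3)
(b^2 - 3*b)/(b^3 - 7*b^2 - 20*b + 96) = b/(b^2 - 4*b - 32)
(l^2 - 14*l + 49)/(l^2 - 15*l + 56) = (l - 7)/(l - 8)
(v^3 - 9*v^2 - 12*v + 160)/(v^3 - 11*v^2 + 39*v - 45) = (v^2 - 4*v - 32)/(v^2 - 6*v + 9)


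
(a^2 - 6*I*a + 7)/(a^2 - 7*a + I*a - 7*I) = (a - 7*I)/(a - 7)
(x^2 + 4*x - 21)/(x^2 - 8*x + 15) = (x + 7)/(x - 5)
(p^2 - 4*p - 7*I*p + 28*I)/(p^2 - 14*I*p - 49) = (p - 4)/(p - 7*I)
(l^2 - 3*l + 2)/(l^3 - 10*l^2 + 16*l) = (l - 1)/(l*(l - 8))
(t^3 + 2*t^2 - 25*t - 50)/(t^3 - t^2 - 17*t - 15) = (t^2 + 7*t + 10)/(t^2 + 4*t + 3)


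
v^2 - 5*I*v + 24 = (v - 8*I)*(v + 3*I)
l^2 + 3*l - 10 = (l - 2)*(l + 5)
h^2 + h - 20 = (h - 4)*(h + 5)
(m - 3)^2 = m^2 - 6*m + 9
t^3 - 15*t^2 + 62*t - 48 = (t - 8)*(t - 6)*(t - 1)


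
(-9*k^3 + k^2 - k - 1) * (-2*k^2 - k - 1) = 18*k^5 + 7*k^4 + 10*k^3 + 2*k^2 + 2*k + 1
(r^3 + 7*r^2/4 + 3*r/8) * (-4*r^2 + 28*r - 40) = -4*r^5 + 21*r^4 + 15*r^3/2 - 119*r^2/2 - 15*r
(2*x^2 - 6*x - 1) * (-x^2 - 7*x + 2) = -2*x^4 - 8*x^3 + 47*x^2 - 5*x - 2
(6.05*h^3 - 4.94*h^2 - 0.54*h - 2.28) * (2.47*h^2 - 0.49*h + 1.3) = 14.9435*h^5 - 15.1663*h^4 + 8.9518*h^3 - 11.789*h^2 + 0.4152*h - 2.964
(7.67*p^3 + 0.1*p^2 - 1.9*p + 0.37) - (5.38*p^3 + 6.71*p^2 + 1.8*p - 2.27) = 2.29*p^3 - 6.61*p^2 - 3.7*p + 2.64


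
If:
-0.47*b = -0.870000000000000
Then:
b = 1.85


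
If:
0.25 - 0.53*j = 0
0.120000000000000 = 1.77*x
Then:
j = 0.47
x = 0.07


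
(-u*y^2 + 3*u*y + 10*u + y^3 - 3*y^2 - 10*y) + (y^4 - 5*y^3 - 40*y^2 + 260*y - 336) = -u*y^2 + 3*u*y + 10*u + y^4 - 4*y^3 - 43*y^2 + 250*y - 336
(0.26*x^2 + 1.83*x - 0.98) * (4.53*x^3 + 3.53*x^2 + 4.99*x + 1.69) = 1.1778*x^5 + 9.2077*x^4 + 3.3179*x^3 + 6.1117*x^2 - 1.7975*x - 1.6562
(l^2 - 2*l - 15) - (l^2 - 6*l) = 4*l - 15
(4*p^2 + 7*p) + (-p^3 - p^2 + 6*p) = -p^3 + 3*p^2 + 13*p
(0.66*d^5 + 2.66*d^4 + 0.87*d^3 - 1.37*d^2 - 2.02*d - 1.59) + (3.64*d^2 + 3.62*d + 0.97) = 0.66*d^5 + 2.66*d^4 + 0.87*d^3 + 2.27*d^2 + 1.6*d - 0.62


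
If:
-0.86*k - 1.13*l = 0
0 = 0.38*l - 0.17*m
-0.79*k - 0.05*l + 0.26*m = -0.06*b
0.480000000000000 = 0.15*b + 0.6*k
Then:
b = 2.66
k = 0.13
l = -0.10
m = -0.23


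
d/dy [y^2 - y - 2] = 2*y - 1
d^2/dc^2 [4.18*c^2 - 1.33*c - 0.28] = 8.36000000000000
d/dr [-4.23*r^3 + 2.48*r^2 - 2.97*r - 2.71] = -12.69*r^2 + 4.96*r - 2.97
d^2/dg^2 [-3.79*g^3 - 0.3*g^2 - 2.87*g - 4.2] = -22.74*g - 0.6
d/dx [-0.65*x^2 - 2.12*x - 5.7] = -1.3*x - 2.12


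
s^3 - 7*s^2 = s^2*(s - 7)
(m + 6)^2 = m^2 + 12*m + 36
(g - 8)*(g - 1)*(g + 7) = g^3 - 2*g^2 - 55*g + 56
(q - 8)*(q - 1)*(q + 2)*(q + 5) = q^4 - 2*q^3 - 45*q^2 - 34*q + 80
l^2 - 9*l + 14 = (l - 7)*(l - 2)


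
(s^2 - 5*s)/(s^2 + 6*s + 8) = s*(s - 5)/(s^2 + 6*s + 8)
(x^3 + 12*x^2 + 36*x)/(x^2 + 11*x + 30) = x*(x + 6)/(x + 5)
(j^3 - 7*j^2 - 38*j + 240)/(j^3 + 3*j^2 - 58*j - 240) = (j - 5)/(j + 5)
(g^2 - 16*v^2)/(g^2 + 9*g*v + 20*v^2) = (g - 4*v)/(g + 5*v)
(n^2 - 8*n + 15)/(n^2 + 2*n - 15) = (n - 5)/(n + 5)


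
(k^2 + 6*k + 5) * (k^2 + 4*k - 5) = k^4 + 10*k^3 + 24*k^2 - 10*k - 25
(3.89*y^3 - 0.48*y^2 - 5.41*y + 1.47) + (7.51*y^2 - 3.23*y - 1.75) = 3.89*y^3 + 7.03*y^2 - 8.64*y - 0.28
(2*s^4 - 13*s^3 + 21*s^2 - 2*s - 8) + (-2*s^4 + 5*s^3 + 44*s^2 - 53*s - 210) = -8*s^3 + 65*s^2 - 55*s - 218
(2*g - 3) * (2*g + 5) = 4*g^2 + 4*g - 15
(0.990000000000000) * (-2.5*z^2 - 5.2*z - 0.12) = -2.475*z^2 - 5.148*z - 0.1188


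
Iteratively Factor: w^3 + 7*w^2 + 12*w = (w + 3)*(w^2 + 4*w) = w*(w + 3)*(w + 4)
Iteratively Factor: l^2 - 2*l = (l - 2)*(l)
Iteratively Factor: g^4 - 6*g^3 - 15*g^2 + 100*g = (g + 4)*(g^3 - 10*g^2 + 25*g) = (g - 5)*(g + 4)*(g^2 - 5*g) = g*(g - 5)*(g + 4)*(g - 5)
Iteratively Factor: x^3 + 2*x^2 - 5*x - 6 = (x - 2)*(x^2 + 4*x + 3) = (x - 2)*(x + 3)*(x + 1)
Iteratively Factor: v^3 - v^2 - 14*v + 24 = (v - 2)*(v^2 + v - 12) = (v - 2)*(v + 4)*(v - 3)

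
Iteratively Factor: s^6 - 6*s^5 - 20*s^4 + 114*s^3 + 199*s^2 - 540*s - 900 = (s - 3)*(s^5 - 3*s^4 - 29*s^3 + 27*s^2 + 280*s + 300) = (s - 3)*(s + 2)*(s^4 - 5*s^3 - 19*s^2 + 65*s + 150) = (s - 5)*(s - 3)*(s + 2)*(s^3 - 19*s - 30) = (s - 5)^2*(s - 3)*(s + 2)*(s^2 + 5*s + 6) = (s - 5)^2*(s - 3)*(s + 2)^2*(s + 3)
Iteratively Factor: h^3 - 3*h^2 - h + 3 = (h - 3)*(h^2 - 1) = (h - 3)*(h + 1)*(h - 1)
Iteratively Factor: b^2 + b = (b)*(b + 1)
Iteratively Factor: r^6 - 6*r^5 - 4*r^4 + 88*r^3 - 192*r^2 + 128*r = (r + 4)*(r^5 - 10*r^4 + 36*r^3 - 56*r^2 + 32*r) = (r - 2)*(r + 4)*(r^4 - 8*r^3 + 20*r^2 - 16*r) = (r - 4)*(r - 2)*(r + 4)*(r^3 - 4*r^2 + 4*r) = (r - 4)*(r - 2)^2*(r + 4)*(r^2 - 2*r) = (r - 4)*(r - 2)^3*(r + 4)*(r)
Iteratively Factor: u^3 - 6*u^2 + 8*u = (u)*(u^2 - 6*u + 8) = u*(u - 4)*(u - 2)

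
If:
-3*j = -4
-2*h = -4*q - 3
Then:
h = 2*q + 3/2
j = 4/3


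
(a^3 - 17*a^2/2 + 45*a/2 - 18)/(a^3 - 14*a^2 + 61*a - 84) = (a - 3/2)/(a - 7)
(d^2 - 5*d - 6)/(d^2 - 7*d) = (d^2 - 5*d - 6)/(d*(d - 7))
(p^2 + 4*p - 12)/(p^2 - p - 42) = (p - 2)/(p - 7)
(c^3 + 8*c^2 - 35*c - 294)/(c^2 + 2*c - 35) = (c^2 + c - 42)/(c - 5)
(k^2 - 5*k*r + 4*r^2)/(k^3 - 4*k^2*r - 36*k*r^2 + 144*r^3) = (-k + r)/(-k^2 + 36*r^2)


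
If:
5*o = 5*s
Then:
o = s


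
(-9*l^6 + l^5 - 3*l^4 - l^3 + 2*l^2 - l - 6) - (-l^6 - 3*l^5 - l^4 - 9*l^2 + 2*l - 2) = -8*l^6 + 4*l^5 - 2*l^4 - l^3 + 11*l^2 - 3*l - 4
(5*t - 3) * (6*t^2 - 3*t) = 30*t^3 - 33*t^2 + 9*t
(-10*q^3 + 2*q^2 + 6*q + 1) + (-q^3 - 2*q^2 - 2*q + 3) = -11*q^3 + 4*q + 4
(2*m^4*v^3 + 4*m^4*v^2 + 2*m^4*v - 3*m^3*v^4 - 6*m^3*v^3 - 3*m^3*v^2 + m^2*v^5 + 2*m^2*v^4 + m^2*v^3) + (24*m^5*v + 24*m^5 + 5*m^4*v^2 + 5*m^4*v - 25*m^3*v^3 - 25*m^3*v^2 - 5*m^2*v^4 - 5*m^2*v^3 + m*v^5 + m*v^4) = 24*m^5*v + 24*m^5 + 2*m^4*v^3 + 9*m^4*v^2 + 7*m^4*v - 3*m^3*v^4 - 31*m^3*v^3 - 28*m^3*v^2 + m^2*v^5 - 3*m^2*v^4 - 4*m^2*v^3 + m*v^5 + m*v^4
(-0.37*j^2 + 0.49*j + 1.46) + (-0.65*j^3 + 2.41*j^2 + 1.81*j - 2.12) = -0.65*j^3 + 2.04*j^2 + 2.3*j - 0.66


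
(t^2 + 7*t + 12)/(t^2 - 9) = (t + 4)/(t - 3)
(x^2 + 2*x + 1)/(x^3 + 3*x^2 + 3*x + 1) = 1/(x + 1)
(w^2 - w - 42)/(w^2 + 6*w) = (w - 7)/w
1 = 1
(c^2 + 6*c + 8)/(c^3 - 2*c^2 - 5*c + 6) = (c + 4)/(c^2 - 4*c + 3)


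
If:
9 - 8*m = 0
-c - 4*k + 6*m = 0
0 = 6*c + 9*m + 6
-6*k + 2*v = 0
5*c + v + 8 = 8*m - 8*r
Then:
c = -43/16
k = 151/64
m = 9/8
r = 471/512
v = 453/64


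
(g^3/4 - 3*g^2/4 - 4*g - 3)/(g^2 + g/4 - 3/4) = (g^2 - 4*g - 12)/(4*g - 3)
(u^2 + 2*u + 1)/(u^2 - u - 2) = (u + 1)/(u - 2)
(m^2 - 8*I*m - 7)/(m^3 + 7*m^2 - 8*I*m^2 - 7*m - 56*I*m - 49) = 1/(m + 7)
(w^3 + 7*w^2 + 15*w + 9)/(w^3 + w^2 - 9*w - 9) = (w + 3)/(w - 3)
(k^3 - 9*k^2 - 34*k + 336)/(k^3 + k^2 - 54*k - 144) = (k - 7)/(k + 3)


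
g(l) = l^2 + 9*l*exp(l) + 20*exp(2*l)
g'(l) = 9*l*exp(l) + 2*l + 40*exp(2*l) + 9*exp(l)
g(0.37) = 46.88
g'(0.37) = 102.43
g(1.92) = 1052.06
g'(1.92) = 2044.11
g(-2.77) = 6.19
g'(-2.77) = -6.38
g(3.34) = 16785.80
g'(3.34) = 32961.68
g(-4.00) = 15.35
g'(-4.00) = -8.48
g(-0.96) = 0.55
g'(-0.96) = 4.08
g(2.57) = 3723.13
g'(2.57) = 7253.58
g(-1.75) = 0.93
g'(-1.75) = -3.47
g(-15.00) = 225.00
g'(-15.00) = -30.00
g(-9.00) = 80.99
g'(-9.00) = -18.01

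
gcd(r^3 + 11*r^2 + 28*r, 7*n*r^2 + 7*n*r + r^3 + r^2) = r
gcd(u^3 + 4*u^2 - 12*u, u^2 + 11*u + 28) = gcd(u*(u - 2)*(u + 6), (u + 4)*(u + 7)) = 1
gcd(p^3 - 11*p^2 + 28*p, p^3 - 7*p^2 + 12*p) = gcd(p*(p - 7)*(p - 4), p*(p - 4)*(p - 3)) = p^2 - 4*p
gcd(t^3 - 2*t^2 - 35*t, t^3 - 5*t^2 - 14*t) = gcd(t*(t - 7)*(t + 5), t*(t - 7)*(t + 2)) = t^2 - 7*t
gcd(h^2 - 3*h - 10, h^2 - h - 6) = h + 2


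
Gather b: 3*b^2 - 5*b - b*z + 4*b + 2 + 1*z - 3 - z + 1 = 3*b^2 + b*(-z - 1)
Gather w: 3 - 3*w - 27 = -3*w - 24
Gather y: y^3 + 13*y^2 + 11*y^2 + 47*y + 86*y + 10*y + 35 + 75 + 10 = y^3 + 24*y^2 + 143*y + 120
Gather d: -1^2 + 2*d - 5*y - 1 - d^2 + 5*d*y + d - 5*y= -d^2 + d*(5*y + 3) - 10*y - 2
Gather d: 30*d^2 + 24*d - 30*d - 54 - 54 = 30*d^2 - 6*d - 108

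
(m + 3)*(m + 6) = m^2 + 9*m + 18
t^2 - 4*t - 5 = (t - 5)*(t + 1)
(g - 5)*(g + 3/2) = g^2 - 7*g/2 - 15/2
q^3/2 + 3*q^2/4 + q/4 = q*(q/2 + 1/2)*(q + 1/2)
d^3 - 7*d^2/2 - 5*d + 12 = (d - 4)*(d - 3/2)*(d + 2)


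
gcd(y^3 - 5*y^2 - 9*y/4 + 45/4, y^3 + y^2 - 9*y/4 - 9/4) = y^2 - 9/4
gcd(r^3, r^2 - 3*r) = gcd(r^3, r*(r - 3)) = r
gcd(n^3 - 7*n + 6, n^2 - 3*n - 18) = n + 3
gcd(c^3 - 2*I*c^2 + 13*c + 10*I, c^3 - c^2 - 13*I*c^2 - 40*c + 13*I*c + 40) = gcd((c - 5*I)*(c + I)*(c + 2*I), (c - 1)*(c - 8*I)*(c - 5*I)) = c - 5*I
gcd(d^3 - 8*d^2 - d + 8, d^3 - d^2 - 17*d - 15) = d + 1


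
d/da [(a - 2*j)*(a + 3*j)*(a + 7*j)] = 3*a^2 + 16*a*j + j^2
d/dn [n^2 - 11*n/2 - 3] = 2*n - 11/2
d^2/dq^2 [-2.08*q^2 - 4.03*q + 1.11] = -4.16000000000000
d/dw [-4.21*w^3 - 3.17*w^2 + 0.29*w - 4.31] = -12.63*w^2 - 6.34*w + 0.29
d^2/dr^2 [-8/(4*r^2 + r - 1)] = 16*(16*r^2 + 4*r - (8*r + 1)^2 - 4)/(4*r^2 + r - 1)^3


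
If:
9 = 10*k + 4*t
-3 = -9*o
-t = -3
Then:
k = -3/10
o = 1/3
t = 3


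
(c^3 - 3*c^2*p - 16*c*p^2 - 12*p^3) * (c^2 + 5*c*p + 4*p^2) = c^5 + 2*c^4*p - 27*c^3*p^2 - 104*c^2*p^3 - 124*c*p^4 - 48*p^5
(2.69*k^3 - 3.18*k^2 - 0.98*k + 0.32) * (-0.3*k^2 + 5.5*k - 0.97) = -0.807*k^5 + 15.749*k^4 - 19.8053*k^3 - 2.4014*k^2 + 2.7106*k - 0.3104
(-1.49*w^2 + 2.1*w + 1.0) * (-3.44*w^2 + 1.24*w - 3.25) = 5.1256*w^4 - 9.0716*w^3 + 4.0065*w^2 - 5.585*w - 3.25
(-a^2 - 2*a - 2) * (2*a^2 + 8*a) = -2*a^4 - 12*a^3 - 20*a^2 - 16*a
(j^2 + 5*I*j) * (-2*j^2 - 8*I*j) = -2*j^4 - 18*I*j^3 + 40*j^2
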